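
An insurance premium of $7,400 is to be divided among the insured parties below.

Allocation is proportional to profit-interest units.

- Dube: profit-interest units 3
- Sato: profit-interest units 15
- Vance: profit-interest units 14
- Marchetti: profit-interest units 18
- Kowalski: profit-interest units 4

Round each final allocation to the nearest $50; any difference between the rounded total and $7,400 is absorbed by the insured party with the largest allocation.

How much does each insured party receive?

Dube: $400; Sato: $2,050; Vance: $1,900; Marchetti: $2,500; Kowalski: $550

Profit-interest units total: 54.
Pro-rata amounts: Dube 3/54 × $7,400 = 411.11; Sato 15/54 × $7,400 = 2,055.56; Vance 14/54 × $7,400 = 1,918.52; Marchetti 18/54 × $7,400 = 2,466.67; Kowalski 4/54 × $7,400 = 548.15.
At nearest $50: Dube $400; Sato $2,050; Vance $1,900; Marchetti $2,450; Kowalski $550. Sum = $7,350.
Difference $7,400 − $7,350 = +$50 applied to largest allocation (Marchetti): Marchetti becomes $2,500.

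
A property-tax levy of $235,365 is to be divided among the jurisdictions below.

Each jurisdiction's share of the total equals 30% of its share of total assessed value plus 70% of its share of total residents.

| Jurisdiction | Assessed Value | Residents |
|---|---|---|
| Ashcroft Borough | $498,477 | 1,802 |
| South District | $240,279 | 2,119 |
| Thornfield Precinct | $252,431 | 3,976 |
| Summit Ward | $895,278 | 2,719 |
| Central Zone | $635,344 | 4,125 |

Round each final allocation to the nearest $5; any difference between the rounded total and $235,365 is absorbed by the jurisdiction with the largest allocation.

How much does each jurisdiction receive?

Totals — assessed value 2,521,809, residents 14,741.
Combined weights (30% assessed value + 70% residents): Ashcroft Borough 0.1449; South District 0.1292; Thornfield Precinct 0.2188; Summit Ward 0.2356; Central Zone 0.2715.
Unrounded shares: Ashcroft Borough 34,097.51; South District 30,411.10; Thornfield Precinct 51,506.45; Summit Ward 55,456.78; Central Zone 63,893.16.
Rounded to nearest $5: Ashcroft Borough $34,100; South District $30,410; Thornfield Precinct $51,505; Summit Ward $55,455; Central Zone $63,895. Sum = $235,365.
Sum already equals the total — no adjustment.

Ashcroft Borough: $34,100; South District: $30,410; Thornfield Precinct: $51,505; Summit Ward: $55,455; Central Zone: $63,895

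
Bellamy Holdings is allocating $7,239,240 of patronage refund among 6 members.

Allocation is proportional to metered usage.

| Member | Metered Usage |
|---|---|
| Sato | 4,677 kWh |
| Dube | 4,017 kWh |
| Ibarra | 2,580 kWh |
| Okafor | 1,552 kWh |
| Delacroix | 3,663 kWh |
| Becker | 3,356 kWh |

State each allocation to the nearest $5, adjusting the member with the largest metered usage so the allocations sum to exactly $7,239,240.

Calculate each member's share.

Sum of metered usage: 19,845.
Raw shares: Sato 4,677/19,845 × $7,239,240 = 1,706,118.69; Dube 4,017/19,845 × $7,239,240 = 1,465,357.88; Ibarra 2,580/19,845 × $7,239,240 = 941,155.92; Okafor 1,552/19,845 × $7,239,240 = 566,152.71; Delacroix 3,663/19,845 × $7,239,240 = 1,336,222.53; Becker 3,356/19,845 × $7,239,240 = 1,224,232.27.
At nearest $5: Sato $1,706,120; Dube $1,465,360; Ibarra $941,155; Okafor $566,155; Delacroix $1,336,225; Becker $1,224,230. Sum = $7,239,245.
Difference $7,239,240 − $7,239,245 = −$5 applied to largest metered usage (Sato): Sato becomes $1,706,115.

Sato: $1,706,115; Dube: $1,465,360; Ibarra: $941,155; Okafor: $566,155; Delacroix: $1,336,225; Becker: $1,224,230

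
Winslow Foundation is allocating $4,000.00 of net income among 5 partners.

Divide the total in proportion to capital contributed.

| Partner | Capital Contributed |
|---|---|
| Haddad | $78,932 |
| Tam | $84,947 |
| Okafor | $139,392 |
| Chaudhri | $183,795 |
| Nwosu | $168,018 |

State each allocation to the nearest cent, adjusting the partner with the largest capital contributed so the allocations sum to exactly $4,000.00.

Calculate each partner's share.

Sum of capital contributed: 78,932 + 84,947 + 139,392 + 183,795 + 168,018 = 655,084.
Unrounded shares: Haddad 481.9657; Tam 518.6938; Okafor 851.1397; Chaudhri 1,122.2683; Nwosu 1,025.9326.
Rounded to nearest cent: Haddad $481.97; Tam $518.69; Okafor $851.14; Chaudhri $1,122.27; Nwosu $1,025.93. Sum = $4,000.00.
No rounding difference to absorb.

Haddad: $481.97; Tam: $518.69; Okafor: $851.14; Chaudhri: $1,122.27; Nwosu: $1,025.93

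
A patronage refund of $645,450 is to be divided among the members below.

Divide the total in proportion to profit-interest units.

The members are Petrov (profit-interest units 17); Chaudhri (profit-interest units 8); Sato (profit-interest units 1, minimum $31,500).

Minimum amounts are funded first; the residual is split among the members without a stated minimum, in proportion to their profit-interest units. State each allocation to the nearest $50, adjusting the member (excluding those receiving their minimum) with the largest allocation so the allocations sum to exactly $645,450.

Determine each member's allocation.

Petrov: $417,500; Chaudhri: $196,450; Sato: $31,500

Minimums first: Sato $31,500. Balance $613,950.
Balance split over remaining profit-interest units 25: Petrov 417,486.00 → $417,500; Chaudhri 196,464.00 → $196,450.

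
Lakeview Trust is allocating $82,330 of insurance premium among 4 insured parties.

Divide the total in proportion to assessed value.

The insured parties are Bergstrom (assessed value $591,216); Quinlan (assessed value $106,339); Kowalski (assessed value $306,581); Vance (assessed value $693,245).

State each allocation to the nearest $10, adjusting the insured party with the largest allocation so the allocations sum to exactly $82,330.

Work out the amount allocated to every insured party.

Combined assessed value = 1,697,381.
Pro-rata amounts: Bergstrom 591,216/1,697,381 × $82,330 = 28,676.42; Quinlan 106,339/1,697,381 × $82,330 = 5,157.88; Kowalski 306,581/1,697,381 × $82,330 = 14,870.45; Vance 693,245/1,697,381 × $82,330 = 33,625.25.
Rounded to nearest $10: Bergstrom $28,680; Quinlan $5,160; Kowalski $14,870; Vance $33,630. Sum = $82,340.
Difference $82,330 − $82,340 = −$10 applied to largest allocation (Vance): Vance becomes $33,620.

Bergstrom: $28,680 · Quinlan: $5,160 · Kowalski: $14,870 · Vance: $33,620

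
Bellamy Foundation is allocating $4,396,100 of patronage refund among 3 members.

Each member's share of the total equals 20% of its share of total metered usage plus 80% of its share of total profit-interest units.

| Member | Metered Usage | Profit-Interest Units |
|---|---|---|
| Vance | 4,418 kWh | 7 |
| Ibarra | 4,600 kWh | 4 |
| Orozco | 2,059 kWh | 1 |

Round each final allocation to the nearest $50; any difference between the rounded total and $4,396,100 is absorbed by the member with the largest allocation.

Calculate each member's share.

Vance: $2,402,200 | Ibarra: $1,537,400 | Orozco: $456,500

Metered usage total 11,077; profit-interest units total 12.
Blended shares (20% metered usage + 80% profit-interest units): Vance 0.5464; Ibarra 0.3497; Orozco 0.1038.
Pro-rata amounts: Vance 2,402,185.35; Ibarra 1,537,411.33; Orozco 456,503.32.
Rounded to nearest $50: Vance $2,402,200; Ibarra $1,537,400; Orozco $456,500. Sum = $4,396,100.
No rounding difference to absorb.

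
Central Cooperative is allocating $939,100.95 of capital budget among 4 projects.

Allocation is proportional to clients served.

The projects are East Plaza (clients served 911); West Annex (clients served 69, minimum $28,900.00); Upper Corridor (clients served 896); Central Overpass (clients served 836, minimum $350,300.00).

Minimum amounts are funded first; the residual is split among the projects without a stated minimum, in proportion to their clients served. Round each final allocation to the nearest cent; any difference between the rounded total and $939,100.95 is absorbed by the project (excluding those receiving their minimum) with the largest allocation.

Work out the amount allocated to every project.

East Plaza: $282,274.36 | West Annex: $28,900.00 | Upper Corridor: $277,626.59 | Central Overpass: $350,300.00

Minimums first: West Annex $28,900.00; Central Overpass $350,300.00. Remaining pool $559,900.95.
Remaining pool split over remaining clients served 1,807: East Plaza 282,274.3583 → $282,274.36; Upper Corridor 277,626.5917 → $277,626.59.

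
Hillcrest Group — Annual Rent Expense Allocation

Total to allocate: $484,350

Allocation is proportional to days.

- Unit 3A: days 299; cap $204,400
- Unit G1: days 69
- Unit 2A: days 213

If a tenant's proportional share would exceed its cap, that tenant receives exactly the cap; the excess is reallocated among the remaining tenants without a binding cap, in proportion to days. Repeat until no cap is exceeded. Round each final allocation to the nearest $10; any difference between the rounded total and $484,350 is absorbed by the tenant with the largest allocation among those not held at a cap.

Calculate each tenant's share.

Days total: 581.
Pro-rata shares before constraints: Unit 3A 249,261.02; Unit G1 57,521.77; Unit 2A 177,567.21.
Held at cap: Unit 3A ($204,400); remaining pool $279,950 reallocated over remaining days 282.
Remaining shares: Unit G1 68,498.40 → $68,500; Unit 2A 211,451.60 → $211,450.

Unit 3A: $204,400 · Unit G1: $68,500 · Unit 2A: $211,450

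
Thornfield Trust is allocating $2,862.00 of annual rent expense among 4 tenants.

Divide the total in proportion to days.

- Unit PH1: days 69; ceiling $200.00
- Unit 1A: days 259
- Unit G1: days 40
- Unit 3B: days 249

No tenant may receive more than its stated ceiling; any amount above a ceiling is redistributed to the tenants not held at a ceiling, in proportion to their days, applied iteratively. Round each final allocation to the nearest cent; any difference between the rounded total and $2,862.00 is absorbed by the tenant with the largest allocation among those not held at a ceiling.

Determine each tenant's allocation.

Unit PH1: $200.00 · Unit 1A: $1,258.13 · Unit G1: $194.31 · Unit 3B: $1,209.56

Total days = 617.
Pro-rata shares before constraints: Unit PH1 320.0616; Unit 1A 1,201.3906; Unit G1 185.5429; Unit 3B 1,155.0049.
Cap binds for Unit PH1 ($200.00); remaining pool $2,662.00 reallocated over remaining days 548.
Shares after redistribution: Unit 1A 1,258.13504 → $1,258.14; Unit G1 194.3066 → $194.31; Unit 3B 1,209.5584 → $1,209.56.
Rounding difference −$0.01 applied to Unit 1A → $1,258.13.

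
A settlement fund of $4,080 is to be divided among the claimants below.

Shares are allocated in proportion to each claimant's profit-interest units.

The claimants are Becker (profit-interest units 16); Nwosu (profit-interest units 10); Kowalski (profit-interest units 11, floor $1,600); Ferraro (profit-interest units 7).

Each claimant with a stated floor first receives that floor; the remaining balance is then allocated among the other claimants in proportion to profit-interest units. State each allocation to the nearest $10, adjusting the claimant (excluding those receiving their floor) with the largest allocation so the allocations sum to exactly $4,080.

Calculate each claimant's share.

Fund the minimums — Kowalski $1,600. Remaining pool $2,480.
Remaining pool split over remaining profit-interest units 33: Becker 1,202.42 → $1,200; Nwosu 751.52 → $750; Ferraro 526.06 → $530.

Becker: $1,200 | Nwosu: $750 | Kowalski: $1,600 | Ferraro: $530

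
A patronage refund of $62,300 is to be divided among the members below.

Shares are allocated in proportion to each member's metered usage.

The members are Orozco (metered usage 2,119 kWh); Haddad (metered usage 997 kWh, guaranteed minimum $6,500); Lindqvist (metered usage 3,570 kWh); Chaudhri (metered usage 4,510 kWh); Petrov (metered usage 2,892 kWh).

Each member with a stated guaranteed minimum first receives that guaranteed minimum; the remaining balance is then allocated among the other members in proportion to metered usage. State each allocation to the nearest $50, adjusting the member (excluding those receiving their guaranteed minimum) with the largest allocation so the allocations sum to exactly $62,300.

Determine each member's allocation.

Guaranteed amounts: Haddad $6,500. Residual $55,800.
Residual split over remaining metered usage 13,091: Orozco 9,032.17 → $9,050; Lindqvist 15,217.02 → $15,200; Chaudhri 19,223.74 → $19,200; Petrov 12,327.06 → $12,350.

Orozco: $9,050 | Haddad: $6,500 | Lindqvist: $15,200 | Chaudhri: $19,200 | Petrov: $12,350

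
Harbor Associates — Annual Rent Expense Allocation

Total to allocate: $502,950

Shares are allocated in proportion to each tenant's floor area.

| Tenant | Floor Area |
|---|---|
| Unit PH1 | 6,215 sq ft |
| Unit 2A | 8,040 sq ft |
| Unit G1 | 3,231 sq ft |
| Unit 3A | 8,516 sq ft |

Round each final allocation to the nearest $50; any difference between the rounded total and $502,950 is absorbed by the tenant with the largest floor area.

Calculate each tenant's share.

Combined floor area = 26,002.
Unrounded shares: Unit PH1 6,215/26,002 × $502,950 = 120,215.15; Unit 2A 8,040/26,002 × $502,950 = 155,515.65; Unit G1 3,231/26,002 × $502,950 = 62,496.40; Unit 3A 8,516/26,002 × $502,950 = 164,722.80.
After rounding ($50): Unit PH1 $120,200; Unit 2A $155,500; Unit G1 $62,500; Unit 3A $164,700. Sum = $502,900.
Difference $502,950 − $502,900 = +$50 applied to largest floor area (Unit 3A): Unit 3A becomes $164,750.

Unit PH1: $120,200 | Unit 2A: $155,500 | Unit G1: $62,500 | Unit 3A: $164,750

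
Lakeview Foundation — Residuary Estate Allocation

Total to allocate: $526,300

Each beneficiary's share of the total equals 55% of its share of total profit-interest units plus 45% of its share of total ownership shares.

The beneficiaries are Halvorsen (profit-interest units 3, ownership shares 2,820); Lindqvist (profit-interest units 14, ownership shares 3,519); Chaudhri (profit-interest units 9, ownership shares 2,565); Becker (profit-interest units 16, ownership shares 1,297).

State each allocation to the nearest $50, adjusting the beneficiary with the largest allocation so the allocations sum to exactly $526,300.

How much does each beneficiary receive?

Totals — profit-interest units 42, ownership shares 10,201.
Composite weights (55% profit-interest units + 45% ownership shares): Halvorsen 0.1637; Lindqvist 0.3386; Chaudhri 0.2310; Becker 0.2667.
Pro-rata amounts: Halvorsen 86,147.56; Lindqvist 178,188.40; Chaudhri 121,579.41; Becker 140,384.62.
After rounding ($50): Halvorsen $86,150; Lindqvist $178,200; Chaudhri $121,600; Becker $140,400. Sum = $526,350.
Difference $526,300 − $526,350 = −$50 applied to largest allocation (Lindqvist): Lindqvist becomes $178,150.

Halvorsen: $86,150 | Lindqvist: $178,150 | Chaudhri: $121,600 | Becker: $140,400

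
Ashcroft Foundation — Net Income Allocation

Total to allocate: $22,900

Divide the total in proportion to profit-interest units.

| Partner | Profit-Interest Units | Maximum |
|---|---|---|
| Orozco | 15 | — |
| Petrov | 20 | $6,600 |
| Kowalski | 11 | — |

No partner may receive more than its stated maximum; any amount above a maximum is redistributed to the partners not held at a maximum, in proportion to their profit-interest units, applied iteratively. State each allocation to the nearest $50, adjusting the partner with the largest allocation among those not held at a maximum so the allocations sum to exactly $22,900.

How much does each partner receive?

Combined profit-interest units = 46.
Unconstrained shares: Orozco 7,467.39; Petrov 9,956.52; Kowalski 5,476.09.
Held at cap: Petrov ($6,600); residual $16,300 reallocated over remaining profit-interest units 26.
Shares after redistribution: Orozco 9,403.85 → $9,400; Kowalski 6,896.15 → $6,900.

Orozco: $9,400 | Petrov: $6,600 | Kowalski: $6,900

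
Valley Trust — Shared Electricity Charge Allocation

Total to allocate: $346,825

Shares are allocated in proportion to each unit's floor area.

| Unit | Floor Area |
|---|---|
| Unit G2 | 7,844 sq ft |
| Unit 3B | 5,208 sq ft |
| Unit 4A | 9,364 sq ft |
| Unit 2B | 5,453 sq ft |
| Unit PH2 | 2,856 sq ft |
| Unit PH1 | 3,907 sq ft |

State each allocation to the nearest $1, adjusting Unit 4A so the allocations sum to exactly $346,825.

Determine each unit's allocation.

Unit G2: $78,554 | Unit 3B: $52,156 | Unit 4A: $93,776 | Unit 2B: $54,610 | Unit PH2: $28,602 | Unit PH1: $39,127

Floor area total: 34,632.
Unrounded shares: Unit G2 7,844/34,632 × $346,825 = 78,554.38; Unit 3B 5,208/34,632 × $346,825 = 52,155.94; Unit 4A 9,364/34,632 × $346,825 = 93,776.54; Unit 2B 5,453/34,632 × $346,825 = 54,609.52; Unit PH2 2,856/34,632 × $346,825 = 28,601.65; Unit PH1 3,907/34,632 × $346,825 = 39,126.97.
After rounding ($1): Unit G2 $78,554; Unit 3B $52,156; Unit 4A $93,777; Unit 2B $54,610; Unit PH2 $28,602; Unit PH1 $39,127. Sum = $346,826.
Difference $346,825 − $346,826 = −$1 applied to Unit 4A: Unit 4A becomes $93,776.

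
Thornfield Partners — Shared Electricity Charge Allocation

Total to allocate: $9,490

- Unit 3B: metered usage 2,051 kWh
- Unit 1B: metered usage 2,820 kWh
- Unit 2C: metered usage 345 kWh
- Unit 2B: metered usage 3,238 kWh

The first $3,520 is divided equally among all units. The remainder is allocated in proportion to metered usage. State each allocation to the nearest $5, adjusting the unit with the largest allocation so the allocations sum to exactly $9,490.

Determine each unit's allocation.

First tranche $3,520 split equally: $880 each.
Remainder $5,970 by metered usage (total 8,454): Unit 3B 1,448.36 → $1,450; Unit 1B 1,991.41 → $1,990; Unit 2C 243.63 → $245; Unit 2B 2,286.59 → $2,285.
Totals: Unit 3B $880 + $1,450 = $2,330; Unit 1B $880 + $1,990 = $2,870; Unit 2C $880 + $245 = $1,125; Unit 2B $880 + $2,285 = $3,165.

Unit 3B: $2,330; Unit 1B: $2,870; Unit 2C: $1,125; Unit 2B: $3,165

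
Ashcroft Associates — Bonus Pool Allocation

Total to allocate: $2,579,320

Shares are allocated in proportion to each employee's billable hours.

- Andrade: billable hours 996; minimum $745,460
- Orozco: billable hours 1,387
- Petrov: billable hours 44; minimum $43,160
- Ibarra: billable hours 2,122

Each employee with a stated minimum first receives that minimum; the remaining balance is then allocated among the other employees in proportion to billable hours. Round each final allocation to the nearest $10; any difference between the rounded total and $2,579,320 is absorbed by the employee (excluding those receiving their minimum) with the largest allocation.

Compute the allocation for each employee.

Fund the minimums — Andrade $745,460; Petrov $43,160. Remaining pool $1,790,700.
Remaining pool split over remaining billable hours 3,509: Orozco 707,808.75 → $707,810; Ibarra 1,082,891.25 → $1,082,890.

Andrade: $745,460 · Orozco: $707,810 · Petrov: $43,160 · Ibarra: $1,082,890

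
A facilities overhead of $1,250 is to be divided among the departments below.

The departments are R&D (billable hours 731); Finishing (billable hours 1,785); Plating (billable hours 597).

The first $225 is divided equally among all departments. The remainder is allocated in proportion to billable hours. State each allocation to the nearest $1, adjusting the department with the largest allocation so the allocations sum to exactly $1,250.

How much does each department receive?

$225 shared equally gives $75 per department.
Remainder $1,025 by billable hours (total 3,113): R&D 240.69 → $241; Finishing 587.74 → $588; Plating 196.57 → $197.
Rounding difference −$1 on remainder applied to Finishing.
Totals: R&D $75 + $241 = $316; Finishing $75 + $587 = $662; Plating $75 + $197 = $272.

R&D: $316; Finishing: $662; Plating: $272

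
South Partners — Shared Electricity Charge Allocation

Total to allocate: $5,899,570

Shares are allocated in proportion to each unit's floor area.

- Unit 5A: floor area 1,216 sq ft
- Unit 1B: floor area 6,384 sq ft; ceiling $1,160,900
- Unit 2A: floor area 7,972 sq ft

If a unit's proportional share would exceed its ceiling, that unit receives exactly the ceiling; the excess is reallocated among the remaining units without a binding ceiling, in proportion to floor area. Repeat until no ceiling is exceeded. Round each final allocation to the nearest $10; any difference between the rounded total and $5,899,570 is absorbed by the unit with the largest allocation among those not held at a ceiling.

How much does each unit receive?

Total floor area = 15,572.
Pro-rata shares before constraints: Unit 5A 460,690.80; Unit 1B 2,418,626.69; Unit 2A 3,020,252.51.
Held at cap: Unit 1B ($1,160,900); balance $4,738,670 reallocated over remaining floor area 9,188.
Redistributed shares: Unit 5A 627,146.57 → $627,150; Unit 2A 4,111,523.43 → $4,111,520.

Unit 5A: $627,150; Unit 1B: $1,160,900; Unit 2A: $4,111,520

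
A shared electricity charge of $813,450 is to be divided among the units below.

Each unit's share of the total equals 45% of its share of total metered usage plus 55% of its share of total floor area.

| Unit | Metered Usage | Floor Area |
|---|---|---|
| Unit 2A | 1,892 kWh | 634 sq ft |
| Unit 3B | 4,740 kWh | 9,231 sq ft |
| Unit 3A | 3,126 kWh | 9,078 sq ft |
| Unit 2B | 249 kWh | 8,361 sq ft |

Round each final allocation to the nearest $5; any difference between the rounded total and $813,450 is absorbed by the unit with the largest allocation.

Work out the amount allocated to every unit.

Unit 2A: $79,595; Unit 3B: $324,645; Unit 3A: $263,100; Unit 2B: $146,110

Totals — metered usage 10,007, floor area 27,304.
Blended shares (45% metered usage + 55% floor area): Unit 2A 0.0979; Unit 3B 0.3991; Unit 3A 0.3234; Unit 2B 0.1796.
Unrounded shares: Unit 2A 79,597.28; Unit 3B 324,644.70; Unit 3A 263,098.13; Unit 2B 146,109.89.
Rounded to nearest $5: Unit 2A $79,595; Unit 3B $324,645; Unit 3A $263,100; Unit 2B $146,110. Sum = $813,450.
No rounding difference to absorb.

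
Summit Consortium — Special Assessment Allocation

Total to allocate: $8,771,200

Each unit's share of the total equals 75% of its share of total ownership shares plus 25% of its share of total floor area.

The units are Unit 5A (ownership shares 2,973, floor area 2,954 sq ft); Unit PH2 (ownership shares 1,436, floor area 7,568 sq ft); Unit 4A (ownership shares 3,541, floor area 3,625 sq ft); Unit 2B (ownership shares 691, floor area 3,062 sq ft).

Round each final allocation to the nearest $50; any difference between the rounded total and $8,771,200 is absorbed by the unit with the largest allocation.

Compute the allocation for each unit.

Totals — ownership shares 8,641, floor area 17,209.
Combined weights (75% ownership shares + 25% floor area): Unit 5A 0.3010; Unit PH2 0.2346; Unit 4A 0.3600; Unit 2B 0.1045.
Proportional shares: Unit 5A 2,639,750.90; Unit PH2 2,057,555.32; Unit 4A 3,157,669.70; Unit 2B 916,224.07.
Rounded to nearest $50: Unit 5A $2,639,750; Unit PH2 $2,057,550; Unit 4A $3,157,650; Unit 2B $916,200. Sum = $8,771,150.
Difference $8,771,200 − $8,771,150 = +$50 applied to largest allocation (Unit 4A): Unit 4A becomes $3,157,700.

Unit 5A: $2,639,750 | Unit PH2: $2,057,550 | Unit 4A: $3,157,700 | Unit 2B: $916,200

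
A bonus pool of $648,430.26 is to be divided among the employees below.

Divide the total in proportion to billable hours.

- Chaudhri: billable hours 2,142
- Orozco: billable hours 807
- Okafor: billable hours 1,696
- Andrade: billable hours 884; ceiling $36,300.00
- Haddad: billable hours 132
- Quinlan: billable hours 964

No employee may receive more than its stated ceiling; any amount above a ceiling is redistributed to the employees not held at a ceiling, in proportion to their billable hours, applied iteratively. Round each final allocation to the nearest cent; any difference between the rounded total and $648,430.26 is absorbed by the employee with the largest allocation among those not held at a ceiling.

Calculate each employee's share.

Combined billable hours = 6,625.
Unconstrained shares: Chaudhri 209,650.9610; Orozco 78,986.1464; Okafor 165,998.1466; Andrade 86,522.6188; Haddad 12,919.6671; Quinlan 94,352.7201.
Capped: Andrade ($36,300.00); residual $612,130.26 reallocated over remaining billable hours 5,741.
Redistributed shares: Chaudhri 228,389.3079 → $228,389.31; Orozco 86,045.8317 → $86,045.83; Okafor 180,834.8582 → $180,834.86; Haddad 14,074.4111 → $14,074.41; Quinlan 102,785.8510 → $102,785.85.

Chaudhri: $228,389.31 | Orozco: $86,045.83 | Okafor: $180,834.86 | Andrade: $36,300.00 | Haddad: $14,074.41 | Quinlan: $102,785.85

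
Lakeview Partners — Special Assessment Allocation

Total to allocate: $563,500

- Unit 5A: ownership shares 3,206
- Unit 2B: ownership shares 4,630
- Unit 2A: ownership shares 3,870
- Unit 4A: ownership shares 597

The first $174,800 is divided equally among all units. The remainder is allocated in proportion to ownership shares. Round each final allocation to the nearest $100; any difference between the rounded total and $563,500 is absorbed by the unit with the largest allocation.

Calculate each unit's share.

First tranche $174,800 split equally: $43,700 each.
Remainder $388,700 by ownership shares (total 12,303): Unit 5A 101,290.11 → $101,300; Unit 2B 146,279.85 → $146,300; Unit 2A 122,268.47 → $122,300; Unit 4A 18,861.57 → $18,900.
Rounding difference −$100 on remainder applied to Unit 2B.
Totals: Unit 5A $43,700 + $101,300 = $145,000; Unit 2B $43,700 + $146,200 = $189,900; Unit 2A $43,700 + $122,300 = $166,000; Unit 4A $43,700 + $18,900 = $62,600.

Unit 5A: $145,000 · Unit 2B: $189,900 · Unit 2A: $166,000 · Unit 4A: $62,600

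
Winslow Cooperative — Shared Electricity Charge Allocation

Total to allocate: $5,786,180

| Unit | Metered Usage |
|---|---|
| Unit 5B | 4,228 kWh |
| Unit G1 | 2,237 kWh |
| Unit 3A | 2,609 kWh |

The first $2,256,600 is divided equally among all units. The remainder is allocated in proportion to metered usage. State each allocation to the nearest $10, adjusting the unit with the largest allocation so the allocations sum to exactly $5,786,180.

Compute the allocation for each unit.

Unit 5B: $2,396,800 | Unit G1: $1,622,340 | Unit 3A: $1,767,040

Equal tier: $2,256,600 ÷ 3 = $752,200 apiece.
Remainder $3,529,580 by metered usage (total 9,074): Unit 5B 1,644,596.01 → $1,644,600; Unit G1 870,142.22 → $870,140; Unit 3A 1,014,841.77 → $1,014,840.
Totals: Unit 5B $752,200 + $1,644,600 = $2,396,800; Unit G1 $752,200 + $870,140 = $1,622,340; Unit 3A $752,200 + $1,014,840 = $1,767,040.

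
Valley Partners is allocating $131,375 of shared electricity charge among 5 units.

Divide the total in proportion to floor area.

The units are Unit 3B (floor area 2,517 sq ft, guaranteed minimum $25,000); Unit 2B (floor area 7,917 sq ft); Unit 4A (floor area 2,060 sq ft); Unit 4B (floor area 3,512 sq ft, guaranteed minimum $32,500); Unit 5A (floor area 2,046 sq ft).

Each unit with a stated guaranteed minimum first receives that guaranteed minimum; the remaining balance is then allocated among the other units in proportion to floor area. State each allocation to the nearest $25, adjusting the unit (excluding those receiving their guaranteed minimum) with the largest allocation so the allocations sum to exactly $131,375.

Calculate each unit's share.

Guaranteed amounts: Unit 3B $25,000; Unit 4B $32,500. Balance $73,875.
Balance split over remaining floor area 12,023: Unit 2B 48,645.79 → $48,650; Unit 4A 12,657.61 → $12,650; Unit 5A 12,571.59 → $12,575.

Unit 3B: $25,000 · Unit 2B: $48,650 · Unit 4A: $12,650 · Unit 4B: $32,500 · Unit 5A: $12,575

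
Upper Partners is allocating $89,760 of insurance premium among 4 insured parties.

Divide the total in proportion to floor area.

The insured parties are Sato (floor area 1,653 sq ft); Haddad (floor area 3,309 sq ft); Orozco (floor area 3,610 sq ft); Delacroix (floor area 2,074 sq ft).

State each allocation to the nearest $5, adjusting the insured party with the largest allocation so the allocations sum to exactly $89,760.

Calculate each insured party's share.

Floor area total: 10,646.
Raw shares: Sato 1,653/10,646 × $89,760 = 13,937.00; Haddad 3,309/10,646 × $89,760 = 27,899.29; Orozco 3,610/10,646 × $89,760 = 30,437.12; Delacroix 2,074/10,646 × $89,760 = 17,486.59.
Rounded to nearest $5: Sato $13,935; Haddad $27,900; Orozco $30,435; Delacroix $17,485. Sum = $89,755.
Difference $89,760 − $89,755 = +$5 applied to largest allocation (Orozco): Orozco becomes $30,440.

Sato: $13,935; Haddad: $27,900; Orozco: $30,440; Delacroix: $17,485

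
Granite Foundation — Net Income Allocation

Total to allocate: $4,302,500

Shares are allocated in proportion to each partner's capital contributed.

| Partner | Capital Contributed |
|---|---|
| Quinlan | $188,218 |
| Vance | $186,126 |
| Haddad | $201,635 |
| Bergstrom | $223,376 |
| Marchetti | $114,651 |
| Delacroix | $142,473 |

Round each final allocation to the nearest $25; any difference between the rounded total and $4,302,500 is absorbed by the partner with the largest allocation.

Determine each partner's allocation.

Capital contributed total: 1,056,479.
Proportional shares: Quinlan 188,218/1,056,479 × $4,302,500 = 766,515.89; Vance 186,126/1,056,479 × $4,302,500 = 757,996.25; Haddad 201,635/1,056,479 × $4,302,500 = 821,156.49; Bergstrom 223,376/1,056,479 × $4,302,500 = 909,696.49; Marchetti 114,651/1,056,479 × $4,302,500 = 466,915.03; Delacroix 142,473/1,056,479 × $4,302,500 = 580,219.85.
After rounding ($25): Quinlan $766,525; Vance $758,000; Haddad $821,150; Bergstrom $909,700; Marchetti $466,925; Delacroix $580,225. Sum = $4,302,525.
Difference $4,302,500 − $4,302,525 = −$25 applied to largest allocation (Bergstrom): Bergstrom becomes $909,675.

Quinlan: $766,525 | Vance: $758,000 | Haddad: $821,150 | Bergstrom: $909,675 | Marchetti: $466,925 | Delacroix: $580,225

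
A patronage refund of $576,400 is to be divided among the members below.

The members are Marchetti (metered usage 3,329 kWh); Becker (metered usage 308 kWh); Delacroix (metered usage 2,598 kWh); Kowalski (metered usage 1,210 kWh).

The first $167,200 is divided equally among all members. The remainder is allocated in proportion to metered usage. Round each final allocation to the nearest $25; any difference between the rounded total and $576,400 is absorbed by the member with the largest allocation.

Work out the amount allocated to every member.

First tranche $167,200 split equally: $41,800 each.
Remainder $409,200 by metered usage (total 7,445): Marchetti 182,972.03 → $182,975; Becker 16,928.62 → $16,925; Delacroix 142,794.04 → $142,800; Kowalski 66,505.31 → $66,500.
Totals: Marchetti $41,800 + $182,975 = $224,775; Becker $41,800 + $16,925 = $58,725; Delacroix $41,800 + $142,800 = $184,600; Kowalski $41,800 + $66,500 = $108,300.

Marchetti: $224,775 | Becker: $58,725 | Delacroix: $184,600 | Kowalski: $108,300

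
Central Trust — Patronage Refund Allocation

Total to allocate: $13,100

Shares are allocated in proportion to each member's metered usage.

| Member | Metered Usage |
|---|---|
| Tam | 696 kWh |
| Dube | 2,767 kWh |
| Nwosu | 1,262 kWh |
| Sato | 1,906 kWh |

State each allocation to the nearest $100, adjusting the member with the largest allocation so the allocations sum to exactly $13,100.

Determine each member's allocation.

Total metered usage = 6,631.
Proportional shares: Tam 696/6,631 × $13,100 = 1,375.00; Dube 2,767/6,631 × $13,100 = 5,466.40; Nwosu 1,262/6,631 × $13,100 = 2,493.17; Sato 1,906/6,631 × $13,100 = 3,765.44.
At nearest $100: Tam $1,400; Dube $5,500; Nwosu $2,500; Sato $3,800. Sum = $13,200.
Difference $13,100 − $13,200 = −$100 applied to largest allocation (Dube): Dube becomes $5,400.

Tam: $1,400 · Dube: $5,400 · Nwosu: $2,500 · Sato: $3,800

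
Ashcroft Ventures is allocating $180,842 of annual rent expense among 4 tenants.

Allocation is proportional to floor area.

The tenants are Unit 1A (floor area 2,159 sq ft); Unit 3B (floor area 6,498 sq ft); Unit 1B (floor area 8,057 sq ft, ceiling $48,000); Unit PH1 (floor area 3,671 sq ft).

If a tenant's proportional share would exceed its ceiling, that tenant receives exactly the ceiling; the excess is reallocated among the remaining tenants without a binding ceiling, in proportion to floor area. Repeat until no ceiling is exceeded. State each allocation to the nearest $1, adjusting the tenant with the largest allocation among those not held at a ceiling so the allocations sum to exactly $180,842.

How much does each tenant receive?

Floor area total: 20,385.
Proportional shares (ignoring caps): Unit 1A 19,153.19; Unit 3B 57,645.88; Unit 1B 71,476.28; Unit PH1 32,566.64.
Cap binds for Unit 1B ($48,000); balance $132,842 reallocated over remaining floor area 12,328.
Remaining shares: Unit 1A 23,264.59 → $23,265; Unit 3B 70,020.06 → $70,020; Unit PH1 39,557.35 → $39,557.

Unit 1A: $23,265 · Unit 3B: $70,020 · Unit 1B: $48,000 · Unit PH1: $39,557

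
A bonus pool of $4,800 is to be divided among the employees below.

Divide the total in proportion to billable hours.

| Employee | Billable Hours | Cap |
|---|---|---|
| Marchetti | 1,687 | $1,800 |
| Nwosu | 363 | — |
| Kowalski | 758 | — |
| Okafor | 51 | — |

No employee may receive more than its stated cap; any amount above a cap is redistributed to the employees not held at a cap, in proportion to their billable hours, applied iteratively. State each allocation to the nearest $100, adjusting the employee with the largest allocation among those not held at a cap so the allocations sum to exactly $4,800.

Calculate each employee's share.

Combined billable hours = 2,859.
Proportional shares (ignoring caps): Marchetti 2,832.32; Nwosu 609.44; Kowalski 1,272.61; Okafor 85.62.
Cap binds for Marchetti ($1,800); remaining pool $3,000 reallocated over remaining billable hours 1,172.
Shares after redistribution: Nwosu 929.18 → $900; Kowalski 1,940.27 → $1,900; Okafor 130.55 → $100.
Rounding difference +$100 applied to Kowalski → $2,000.

Marchetti: $1,800; Nwosu: $900; Kowalski: $2,000; Okafor: $100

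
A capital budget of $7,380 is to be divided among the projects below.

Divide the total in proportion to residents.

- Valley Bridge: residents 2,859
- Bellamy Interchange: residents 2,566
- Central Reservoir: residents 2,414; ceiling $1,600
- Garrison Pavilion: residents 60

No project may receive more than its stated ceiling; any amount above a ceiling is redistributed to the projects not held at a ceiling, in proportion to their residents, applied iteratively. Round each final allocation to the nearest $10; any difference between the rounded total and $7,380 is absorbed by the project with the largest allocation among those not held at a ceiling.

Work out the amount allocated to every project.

Valley Bridge: $3,020; Bellamy Interchange: $2,700; Central Reservoir: $1,600; Garrison Pavilion: $60

Sum of residents: 7,899.
Unconstrained shares: Valley Bridge 2,671.15; Bellamy Interchange 2,397.40; Central Reservoir 2,255.39; Garrison Pavilion 56.06.
Cap binds for Central Reservoir ($1,600); balance $5,780 reallocated over remaining residents 5,485.
Redistributed shares: Valley Bridge 3,012.77 → $3,010; Bellamy Interchange 2,704.01 → $2,700; Garrison Pavilion 63.23 → $60.
Rounding difference +$10 applied to Valley Bridge → $3,020.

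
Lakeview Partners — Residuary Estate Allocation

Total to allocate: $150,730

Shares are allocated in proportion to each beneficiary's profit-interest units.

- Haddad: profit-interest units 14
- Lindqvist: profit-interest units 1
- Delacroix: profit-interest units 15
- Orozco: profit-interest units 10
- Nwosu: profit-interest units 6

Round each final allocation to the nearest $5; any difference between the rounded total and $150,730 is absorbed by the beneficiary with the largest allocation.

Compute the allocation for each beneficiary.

Profit-interest units total: 46.
Raw shares: Haddad 14/46 × $150,730 = 45,874.35; Lindqvist 1/46 × $150,730 = 3,276.74; Delacroix 15/46 × $150,730 = 49,151.09; Orozco 10/46 × $150,730 = 32,767.39; Nwosu 6/46 × $150,730 = 19,660.43.
Rounded to nearest $5: Haddad $45,875; Lindqvist $3,275; Delacroix $49,150; Orozco $32,765; Nwosu $19,660. Sum = $150,725.
Difference $150,730 − $150,725 = +$5 applied to largest allocation (Delacroix): Delacroix becomes $49,155.

Haddad: $45,875 | Lindqvist: $3,275 | Delacroix: $49,155 | Orozco: $32,765 | Nwosu: $19,660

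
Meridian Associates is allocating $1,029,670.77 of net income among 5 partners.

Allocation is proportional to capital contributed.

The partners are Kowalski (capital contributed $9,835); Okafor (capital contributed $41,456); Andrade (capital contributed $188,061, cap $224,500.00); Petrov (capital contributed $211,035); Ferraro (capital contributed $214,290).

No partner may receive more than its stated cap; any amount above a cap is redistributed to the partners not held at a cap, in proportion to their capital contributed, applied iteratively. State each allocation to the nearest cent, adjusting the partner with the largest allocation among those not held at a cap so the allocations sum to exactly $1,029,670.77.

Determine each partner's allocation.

Capital contributed total: 664,677.
Proportional shares (ignoring caps): Kowalski 15,235.6889; Okafor 64,220.7139; Andrade 291,330.8489; Petrov 326,920.5508; Ferraro 331,962.9674.
Cap binds for Andrade ($224,500.00); remaining pool $805,170.77 reallocated over remaining capital contributed 476,616.
Remaining shares: Kowalski 16,614.7476 → $16,614.75; Okafor 70,033.6528 → $70,033.65; Petrov 356,511.7693 → $356,511.77; Ferraro 362,010.6004 → $362,010.60.

Kowalski: $16,614.75; Okafor: $70,033.65; Andrade: $224,500.00; Petrov: $356,511.77; Ferraro: $362,010.60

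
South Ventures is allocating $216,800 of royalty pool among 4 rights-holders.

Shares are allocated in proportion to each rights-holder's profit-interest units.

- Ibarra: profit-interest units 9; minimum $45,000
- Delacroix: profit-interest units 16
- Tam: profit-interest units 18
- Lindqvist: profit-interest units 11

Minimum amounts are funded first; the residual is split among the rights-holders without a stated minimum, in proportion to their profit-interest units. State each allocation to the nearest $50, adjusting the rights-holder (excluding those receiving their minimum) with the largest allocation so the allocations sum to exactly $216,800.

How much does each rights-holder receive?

Ibarra: $45,000 · Delacroix: $61,100 · Tam: $68,700 · Lindqvist: $42,000

Fund the minimums — Ibarra $45,000. Remaining pool $171,800.
Remaining pool split over remaining profit-interest units 45: Delacroix 61,084.44 → $61,100; Tam 68,720.00 → $68,700; Lindqvist 41,995.56 → $42,000.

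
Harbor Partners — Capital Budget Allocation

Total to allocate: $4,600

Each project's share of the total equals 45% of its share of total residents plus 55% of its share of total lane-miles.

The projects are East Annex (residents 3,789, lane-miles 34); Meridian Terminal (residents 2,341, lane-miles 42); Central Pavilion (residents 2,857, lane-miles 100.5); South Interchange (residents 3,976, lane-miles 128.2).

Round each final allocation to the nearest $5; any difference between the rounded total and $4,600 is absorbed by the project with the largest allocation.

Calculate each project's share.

Residents total 12,963; lane-miles total 304.7.
Blended shares (45% residents + 55% lane-miles): East Annex 0.1929; Meridian Terminal 0.1571; Central Pavilion 0.2806; South Interchange 0.3694.
Pro-rata amounts: East Annex 887.36; Meridian Terminal 722.56; Central Pavilion 1,290.70; South Interchange 1,699.39.
At nearest $5: East Annex $885; Meridian Terminal $725; Central Pavilion $1,290; South Interchange $1,700. Sum = $4,600.
No rounding difference to absorb.

East Annex: $885 · Meridian Terminal: $725 · Central Pavilion: $1,290 · South Interchange: $1,700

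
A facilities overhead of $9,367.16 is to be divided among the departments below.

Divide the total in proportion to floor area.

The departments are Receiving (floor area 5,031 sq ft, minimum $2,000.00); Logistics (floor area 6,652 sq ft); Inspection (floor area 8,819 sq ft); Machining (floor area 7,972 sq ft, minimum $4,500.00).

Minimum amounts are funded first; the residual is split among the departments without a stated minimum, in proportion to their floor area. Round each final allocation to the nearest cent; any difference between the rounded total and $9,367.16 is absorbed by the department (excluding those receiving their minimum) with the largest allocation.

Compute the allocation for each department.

Receiving: $2,000.00; Logistics: $1,232.78; Inspection: $1,634.38; Machining: $4,500.00

Guaranteed amounts: Receiving $2,000.00; Machining $4,500.00. Residual $2,867.16.
Residual split over remaining floor area 15,471: Logistics 1,232.7806 → $1,232.78; Inspection 1,634.3794 → $1,634.38.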